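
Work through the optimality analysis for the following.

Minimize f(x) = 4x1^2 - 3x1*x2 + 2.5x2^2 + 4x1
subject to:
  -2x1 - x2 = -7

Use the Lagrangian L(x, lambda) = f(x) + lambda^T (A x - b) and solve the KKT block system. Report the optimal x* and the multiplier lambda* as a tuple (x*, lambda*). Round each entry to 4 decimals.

Form the Lagrangian:
  L(x, lambda) = (1/2) x^T Q x + c^T x + lambda^T (A x - b)
Stationarity (grad_x L = 0): Q x + c + A^T lambda = 0.
Primal feasibility: A x = b.

This gives the KKT block system:
  [ Q   A^T ] [ x     ]   [-c ]
  [ A    0  ] [ lambda ] = [ b ]

Solving the linear system:
  x*      = (2.175, 2.65)
  lambda* = (6.725)
  f(x*)   = 27.8875

x* = (2.175, 2.65), lambda* = (6.725)


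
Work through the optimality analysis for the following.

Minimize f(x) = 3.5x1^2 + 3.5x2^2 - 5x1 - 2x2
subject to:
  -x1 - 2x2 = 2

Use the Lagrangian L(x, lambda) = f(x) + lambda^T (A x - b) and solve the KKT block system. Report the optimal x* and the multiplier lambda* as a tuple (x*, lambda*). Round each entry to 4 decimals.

Form the Lagrangian:
  L(x, lambda) = (1/2) x^T Q x + c^T x + lambda^T (A x - b)
Stationarity (grad_x L = 0): Q x + c + A^T lambda = 0.
Primal feasibility: A x = b.

This gives the KKT block system:
  [ Q   A^T ] [ x     ]   [-c ]
  [ A    0  ] [ lambda ] = [ b ]

Solving the linear system:
  x*      = (0.0571, -1.0286)
  lambda* = (-4.6)
  f(x*)   = 5.4857

x* = (0.0571, -1.0286), lambda* = (-4.6)


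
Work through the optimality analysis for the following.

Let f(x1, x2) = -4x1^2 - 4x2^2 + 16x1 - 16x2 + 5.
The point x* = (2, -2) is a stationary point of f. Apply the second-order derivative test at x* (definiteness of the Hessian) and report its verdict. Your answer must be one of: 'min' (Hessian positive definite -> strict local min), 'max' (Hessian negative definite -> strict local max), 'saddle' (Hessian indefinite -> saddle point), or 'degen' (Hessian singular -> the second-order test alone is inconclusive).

Compute the Hessian H = grad^2 f:
  H = [[-8, 0], [0, -8]]
Verify stationarity: grad f(x*) = H x* + g = (0, 0).
Eigenvalues of H: -8, -8.
Both eigenvalues < 0, so H is negative definite -> x* is a strict local max.

max


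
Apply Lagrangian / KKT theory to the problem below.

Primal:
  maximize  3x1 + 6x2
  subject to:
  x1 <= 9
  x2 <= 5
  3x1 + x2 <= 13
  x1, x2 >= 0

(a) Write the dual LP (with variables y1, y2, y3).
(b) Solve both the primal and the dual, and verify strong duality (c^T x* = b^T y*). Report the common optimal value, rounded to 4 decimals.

The standard primal-dual pair for 'max c^T x s.t. A x <= b, x >= 0' is:
  Dual:  min b^T y  s.t.  A^T y >= c,  y >= 0.

So the dual LP is:
  minimize  9y1 + 5y2 + 13y3
  subject to:
    y1 + 3y3 >= 3
    y2 + y3 >= 6
    y1, y2, y3 >= 0

Solving the primal: x* = (2.6667, 5).
  primal value c^T x* = 38.
Solving the dual: y* = (0, 5, 1).
  dual value b^T y* = 38.
Strong duality: c^T x* = b^T y*. Confirmed.

38


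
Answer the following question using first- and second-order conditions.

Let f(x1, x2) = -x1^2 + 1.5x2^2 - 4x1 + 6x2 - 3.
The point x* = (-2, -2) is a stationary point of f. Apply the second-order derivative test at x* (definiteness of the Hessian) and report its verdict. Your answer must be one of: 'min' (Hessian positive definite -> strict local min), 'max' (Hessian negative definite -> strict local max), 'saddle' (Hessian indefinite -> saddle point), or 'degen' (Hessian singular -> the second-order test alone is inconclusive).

Compute the Hessian H = grad^2 f:
  H = [[-2, 0], [0, 3]]
Verify stationarity: grad f(x*) = H x* + g = (0, 0).
Eigenvalues of H: -2, 3.
Eigenvalues have mixed signs, so H is indefinite -> x* is a saddle point.

saddle


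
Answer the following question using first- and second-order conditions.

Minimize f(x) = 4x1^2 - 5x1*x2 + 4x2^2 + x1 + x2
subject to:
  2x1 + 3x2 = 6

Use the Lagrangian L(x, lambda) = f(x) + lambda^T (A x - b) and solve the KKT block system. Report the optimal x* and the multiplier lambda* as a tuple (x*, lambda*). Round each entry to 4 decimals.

Form the Lagrangian:
  L(x, lambda) = (1/2) x^T Q x + c^T x + lambda^T (A x - b)
Stationarity (grad_x L = 0): Q x + c + A^T lambda = 0.
Primal feasibility: A x = b.

This gives the KKT block system:
  [ Q   A^T ] [ x     ]   [-c ]
  [ A    0  ] [ lambda ] = [ b ]

Solving the linear system:
  x*      = (1.1159, 1.2561)
  lambda* = (-1.8232)
  f(x*)   = 6.6555

x* = (1.1159, 1.2561), lambda* = (-1.8232)


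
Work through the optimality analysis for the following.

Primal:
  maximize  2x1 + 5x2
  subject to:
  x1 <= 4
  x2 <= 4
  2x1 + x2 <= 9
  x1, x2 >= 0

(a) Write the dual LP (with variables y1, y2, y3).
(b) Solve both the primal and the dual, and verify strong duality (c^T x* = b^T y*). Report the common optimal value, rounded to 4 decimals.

The standard primal-dual pair for 'max c^T x s.t. A x <= b, x >= 0' is:
  Dual:  min b^T y  s.t.  A^T y >= c,  y >= 0.

So the dual LP is:
  minimize  4y1 + 4y2 + 9y3
  subject to:
    y1 + 2y3 >= 2
    y2 + y3 >= 5
    y1, y2, y3 >= 0

Solving the primal: x* = (2.5, 4).
  primal value c^T x* = 25.
Solving the dual: y* = (0, 4, 1).
  dual value b^T y* = 25.
Strong duality: c^T x* = b^T y*. Confirmed.

25


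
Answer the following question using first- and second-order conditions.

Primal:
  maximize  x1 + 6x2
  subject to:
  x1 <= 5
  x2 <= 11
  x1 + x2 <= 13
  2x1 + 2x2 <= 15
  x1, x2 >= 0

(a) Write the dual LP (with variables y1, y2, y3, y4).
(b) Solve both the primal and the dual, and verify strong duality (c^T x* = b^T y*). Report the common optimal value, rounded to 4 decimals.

The standard primal-dual pair for 'max c^T x s.t. A x <= b, x >= 0' is:
  Dual:  min b^T y  s.t.  A^T y >= c,  y >= 0.

So the dual LP is:
  minimize  5y1 + 11y2 + 13y3 + 15y4
  subject to:
    y1 + y3 + 2y4 >= 1
    y2 + y3 + 2y4 >= 6
    y1, y2, y3, y4 >= 0

Solving the primal: x* = (0, 7.5).
  primal value c^T x* = 45.
Solving the dual: y* = (0, 0, 0, 3).
  dual value b^T y* = 45.
Strong duality: c^T x* = b^T y*. Confirmed.

45


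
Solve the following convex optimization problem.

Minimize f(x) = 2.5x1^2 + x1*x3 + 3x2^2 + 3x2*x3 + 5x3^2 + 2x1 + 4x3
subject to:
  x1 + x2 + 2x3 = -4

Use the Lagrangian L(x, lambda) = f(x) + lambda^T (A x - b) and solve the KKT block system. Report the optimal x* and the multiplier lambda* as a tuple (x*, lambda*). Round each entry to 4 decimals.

Form the Lagrangian:
  L(x, lambda) = (1/2) x^T Q x + c^T x + lambda^T (A x - b)
Stationarity (grad_x L = 0): Q x + c + A^T lambda = 0.
Primal feasibility: A x = b.

This gives the KKT block system:
  [ Q   A^T ] [ x     ]   [-c ]
  [ A    0  ] [ lambda ] = [ b ]

Solving the linear system:
  x*      = (-1.2113, -0.2535, -1.2676)
  lambda* = (5.3239)
  f(x*)   = 6.9014

x* = (-1.2113, -0.2535, -1.2676), lambda* = (5.3239)


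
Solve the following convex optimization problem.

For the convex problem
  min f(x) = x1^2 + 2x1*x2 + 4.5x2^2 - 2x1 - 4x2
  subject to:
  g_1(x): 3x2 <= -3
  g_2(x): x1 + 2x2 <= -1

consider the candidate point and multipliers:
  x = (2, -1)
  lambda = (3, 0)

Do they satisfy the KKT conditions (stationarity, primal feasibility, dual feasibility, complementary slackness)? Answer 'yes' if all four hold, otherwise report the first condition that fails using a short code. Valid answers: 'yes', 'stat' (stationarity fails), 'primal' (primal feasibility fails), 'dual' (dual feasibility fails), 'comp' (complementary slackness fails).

Gradient of f: grad f(x) = Q x + c = (0, -9)
Constraint values g_i(x) = a_i^T x - b_i:
  g_1((2, -1)) = 0
  g_2((2, -1)) = 1
Stationarity residual: grad f(x) + sum_i lambda_i a_i = (0, 0)
  -> stationarity OK
Primal feasibility (all g_i <= 0): FAILS
Dual feasibility (all lambda_i >= 0): OK
Complementary slackness (lambda_i * g_i(x) = 0 for all i): OK

Verdict: the first failing condition is primal_feasibility -> primal.

primal


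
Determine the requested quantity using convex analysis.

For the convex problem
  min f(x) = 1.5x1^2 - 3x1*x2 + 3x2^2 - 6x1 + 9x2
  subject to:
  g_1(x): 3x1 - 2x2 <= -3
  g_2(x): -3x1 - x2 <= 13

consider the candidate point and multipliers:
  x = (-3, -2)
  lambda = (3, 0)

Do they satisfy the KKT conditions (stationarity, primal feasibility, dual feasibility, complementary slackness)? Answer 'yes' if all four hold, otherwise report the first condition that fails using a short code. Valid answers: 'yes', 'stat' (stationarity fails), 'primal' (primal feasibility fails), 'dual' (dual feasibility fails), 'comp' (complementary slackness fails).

Gradient of f: grad f(x) = Q x + c = (-9, 6)
Constraint values g_i(x) = a_i^T x - b_i:
  g_1((-3, -2)) = -2
  g_2((-3, -2)) = -2
Stationarity residual: grad f(x) + sum_i lambda_i a_i = (0, 0)
  -> stationarity OK
Primal feasibility (all g_i <= 0): OK
Dual feasibility (all lambda_i >= 0): OK
Complementary slackness (lambda_i * g_i(x) = 0 for all i): FAILS

Verdict: the first failing condition is complementary_slackness -> comp.

comp


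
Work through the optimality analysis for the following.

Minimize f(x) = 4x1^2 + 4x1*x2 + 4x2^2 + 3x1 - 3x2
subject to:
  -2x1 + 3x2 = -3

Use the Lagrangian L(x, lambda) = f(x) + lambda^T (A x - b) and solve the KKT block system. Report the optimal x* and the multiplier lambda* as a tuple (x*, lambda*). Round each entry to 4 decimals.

Form the Lagrangian:
  L(x, lambda) = (1/2) x^T Q x + c^T x + lambda^T (A x - b)
Stationarity (grad_x L = 0): Q x + c + A^T lambda = 0.
Primal feasibility: A x = b.

This gives the KKT block system:
  [ Q   A^T ] [ x     ]   [-c ]
  [ A    0  ] [ lambda ] = [ b ]

Solving the linear system:
  x*      = (0.4934, -0.6711)
  lambda* = (2.1316)
  f(x*)   = 4.9441

x* = (0.4934, -0.6711), lambda* = (2.1316)


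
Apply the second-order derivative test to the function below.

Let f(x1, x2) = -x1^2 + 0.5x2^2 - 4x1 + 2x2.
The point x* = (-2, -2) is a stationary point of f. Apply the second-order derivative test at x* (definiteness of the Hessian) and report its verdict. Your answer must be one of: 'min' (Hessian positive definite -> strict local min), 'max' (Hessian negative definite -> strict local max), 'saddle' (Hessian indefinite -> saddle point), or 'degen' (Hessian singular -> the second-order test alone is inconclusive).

Compute the Hessian H = grad^2 f:
  H = [[-2, 0], [0, 1]]
Verify stationarity: grad f(x*) = H x* + g = (0, 0).
Eigenvalues of H: -2, 1.
Eigenvalues have mixed signs, so H is indefinite -> x* is a saddle point.

saddle


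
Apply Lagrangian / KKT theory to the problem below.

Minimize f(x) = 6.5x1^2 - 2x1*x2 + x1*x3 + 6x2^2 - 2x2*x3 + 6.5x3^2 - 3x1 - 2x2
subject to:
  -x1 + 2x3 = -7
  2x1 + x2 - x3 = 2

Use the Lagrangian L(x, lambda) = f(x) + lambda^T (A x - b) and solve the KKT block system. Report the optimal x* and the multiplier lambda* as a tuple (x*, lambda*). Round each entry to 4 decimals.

Form the Lagrangian:
  L(x, lambda) = (1/2) x^T Q x + c^T x + lambda^T (A x - b)
Stationarity (grad_x L = 0): Q x + c + A^T lambda = 0.
Primal feasibility: A x = b.

This gives the KKT block system:
  [ Q   A^T ] [ x     ]   [-c ]
  [ A    0  ] [ lambda ] = [ b ]

Solving the linear system:
  x*      = (0.0986, -1.6479, -3.4507)
  lambda* = (28.2676, 15.0704)
  f(x*)   = 85.3662

x* = (0.0986, -1.6479, -3.4507), lambda* = (28.2676, 15.0704)


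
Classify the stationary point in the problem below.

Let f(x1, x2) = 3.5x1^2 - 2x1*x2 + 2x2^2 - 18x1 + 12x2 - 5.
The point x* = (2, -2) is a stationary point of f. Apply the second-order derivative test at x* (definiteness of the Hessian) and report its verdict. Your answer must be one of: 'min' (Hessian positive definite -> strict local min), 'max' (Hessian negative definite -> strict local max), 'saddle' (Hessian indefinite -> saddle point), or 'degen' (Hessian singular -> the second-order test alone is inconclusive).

Compute the Hessian H = grad^2 f:
  H = [[7, -2], [-2, 4]]
Verify stationarity: grad f(x*) = H x* + g = (0, 0).
Eigenvalues of H: 3, 8.
Both eigenvalues > 0, so H is positive definite -> x* is a strict local min.

min


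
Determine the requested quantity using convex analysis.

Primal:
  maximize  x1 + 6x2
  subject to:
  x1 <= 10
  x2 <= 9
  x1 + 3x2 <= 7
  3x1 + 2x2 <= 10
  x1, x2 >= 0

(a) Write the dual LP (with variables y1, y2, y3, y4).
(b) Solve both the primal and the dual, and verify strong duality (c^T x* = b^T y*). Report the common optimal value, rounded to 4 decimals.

The standard primal-dual pair for 'max c^T x s.t. A x <= b, x >= 0' is:
  Dual:  min b^T y  s.t.  A^T y >= c,  y >= 0.

So the dual LP is:
  minimize  10y1 + 9y2 + 7y3 + 10y4
  subject to:
    y1 + y3 + 3y4 >= 1
    y2 + 3y3 + 2y4 >= 6
    y1, y2, y3, y4 >= 0

Solving the primal: x* = (0, 2.3333).
  primal value c^T x* = 14.
Solving the dual: y* = (0, 0, 2, 0).
  dual value b^T y* = 14.
Strong duality: c^T x* = b^T y*. Confirmed.

14


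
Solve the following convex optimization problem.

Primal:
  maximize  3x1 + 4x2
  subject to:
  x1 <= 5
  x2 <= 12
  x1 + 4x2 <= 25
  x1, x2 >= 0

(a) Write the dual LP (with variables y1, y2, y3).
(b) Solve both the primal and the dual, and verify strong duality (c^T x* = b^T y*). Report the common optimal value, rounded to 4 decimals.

The standard primal-dual pair for 'max c^T x s.t. A x <= b, x >= 0' is:
  Dual:  min b^T y  s.t.  A^T y >= c,  y >= 0.

So the dual LP is:
  minimize  5y1 + 12y2 + 25y3
  subject to:
    y1 + y3 >= 3
    y2 + 4y3 >= 4
    y1, y2, y3 >= 0

Solving the primal: x* = (5, 5).
  primal value c^T x* = 35.
Solving the dual: y* = (2, 0, 1).
  dual value b^T y* = 35.
Strong duality: c^T x* = b^T y*. Confirmed.

35


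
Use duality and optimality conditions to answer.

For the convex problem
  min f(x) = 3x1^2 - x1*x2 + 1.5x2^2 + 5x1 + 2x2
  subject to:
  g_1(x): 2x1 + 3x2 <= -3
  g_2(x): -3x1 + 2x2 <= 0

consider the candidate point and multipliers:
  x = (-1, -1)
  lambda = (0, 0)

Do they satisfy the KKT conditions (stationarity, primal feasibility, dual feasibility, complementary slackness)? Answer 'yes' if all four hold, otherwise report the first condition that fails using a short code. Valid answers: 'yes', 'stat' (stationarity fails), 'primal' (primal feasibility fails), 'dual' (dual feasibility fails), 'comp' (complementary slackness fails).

Gradient of f: grad f(x) = Q x + c = (0, 0)
Constraint values g_i(x) = a_i^T x - b_i:
  g_1((-1, -1)) = -2
  g_2((-1, -1)) = 1
Stationarity residual: grad f(x) + sum_i lambda_i a_i = (0, 0)
  -> stationarity OK
Primal feasibility (all g_i <= 0): FAILS
Dual feasibility (all lambda_i >= 0): OK
Complementary slackness (lambda_i * g_i(x) = 0 for all i): OK

Verdict: the first failing condition is primal_feasibility -> primal.

primal


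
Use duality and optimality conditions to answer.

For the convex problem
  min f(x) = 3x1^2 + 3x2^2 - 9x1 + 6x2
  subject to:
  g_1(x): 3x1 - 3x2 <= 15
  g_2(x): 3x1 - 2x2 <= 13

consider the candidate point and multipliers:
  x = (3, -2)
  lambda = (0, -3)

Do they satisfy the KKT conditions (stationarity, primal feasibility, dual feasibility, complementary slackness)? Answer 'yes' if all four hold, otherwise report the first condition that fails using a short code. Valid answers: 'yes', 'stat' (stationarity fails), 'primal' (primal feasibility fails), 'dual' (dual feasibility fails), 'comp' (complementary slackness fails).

Gradient of f: grad f(x) = Q x + c = (9, -6)
Constraint values g_i(x) = a_i^T x - b_i:
  g_1((3, -2)) = 0
  g_2((3, -2)) = 0
Stationarity residual: grad f(x) + sum_i lambda_i a_i = (0, 0)
  -> stationarity OK
Primal feasibility (all g_i <= 0): OK
Dual feasibility (all lambda_i >= 0): FAILS
Complementary slackness (lambda_i * g_i(x) = 0 for all i): OK

Verdict: the first failing condition is dual_feasibility -> dual.

dual


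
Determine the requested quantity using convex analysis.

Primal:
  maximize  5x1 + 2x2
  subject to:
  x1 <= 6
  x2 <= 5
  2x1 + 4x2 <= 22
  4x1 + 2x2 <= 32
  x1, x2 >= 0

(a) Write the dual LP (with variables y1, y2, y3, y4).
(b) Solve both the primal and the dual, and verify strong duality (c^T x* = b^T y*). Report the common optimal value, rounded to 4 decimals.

The standard primal-dual pair for 'max c^T x s.t. A x <= b, x >= 0' is:
  Dual:  min b^T y  s.t.  A^T y >= c,  y >= 0.

So the dual LP is:
  minimize  6y1 + 5y2 + 22y3 + 32y4
  subject to:
    y1 + 2y3 + 4y4 >= 5
    y2 + 4y3 + 2y4 >= 2
    y1, y2, y3, y4 >= 0

Solving the primal: x* = (6, 2.5).
  primal value c^T x* = 35.
Solving the dual: y* = (4, 0, 0.5, 0).
  dual value b^T y* = 35.
Strong duality: c^T x* = b^T y*. Confirmed.

35


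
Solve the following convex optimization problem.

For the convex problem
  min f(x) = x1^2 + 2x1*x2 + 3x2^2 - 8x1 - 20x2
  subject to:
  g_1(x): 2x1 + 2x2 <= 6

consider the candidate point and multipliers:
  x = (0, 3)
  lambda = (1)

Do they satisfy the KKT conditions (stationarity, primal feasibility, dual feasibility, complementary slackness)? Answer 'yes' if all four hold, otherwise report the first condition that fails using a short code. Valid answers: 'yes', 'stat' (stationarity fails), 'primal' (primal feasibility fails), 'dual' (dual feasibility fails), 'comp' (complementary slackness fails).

Gradient of f: grad f(x) = Q x + c = (-2, -2)
Constraint values g_i(x) = a_i^T x - b_i:
  g_1((0, 3)) = 0
Stationarity residual: grad f(x) + sum_i lambda_i a_i = (0, 0)
  -> stationarity OK
Primal feasibility (all g_i <= 0): OK
Dual feasibility (all lambda_i >= 0): OK
Complementary slackness (lambda_i * g_i(x) = 0 for all i): OK

Verdict: yes, KKT holds.

yes


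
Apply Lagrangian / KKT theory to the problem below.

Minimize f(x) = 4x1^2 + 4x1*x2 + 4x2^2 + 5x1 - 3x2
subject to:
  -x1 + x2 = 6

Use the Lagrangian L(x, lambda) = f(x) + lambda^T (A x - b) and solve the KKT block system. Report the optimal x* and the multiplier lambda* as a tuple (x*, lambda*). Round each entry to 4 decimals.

Form the Lagrangian:
  L(x, lambda) = (1/2) x^T Q x + c^T x + lambda^T (A x - b)
Stationarity (grad_x L = 0): Q x + c + A^T lambda = 0.
Primal feasibility: A x = b.

This gives the KKT block system:
  [ Q   A^T ] [ x     ]   [-c ]
  [ A    0  ] [ lambda ] = [ b ]

Solving the linear system:
  x*      = (-3.0833, 2.9167)
  lambda* = (-8)
  f(x*)   = 11.9167

x* = (-3.0833, 2.9167), lambda* = (-8)


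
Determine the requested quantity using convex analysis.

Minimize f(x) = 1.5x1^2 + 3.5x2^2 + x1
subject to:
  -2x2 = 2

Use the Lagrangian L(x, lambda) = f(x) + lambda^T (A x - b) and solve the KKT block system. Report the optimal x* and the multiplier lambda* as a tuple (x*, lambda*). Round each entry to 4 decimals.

Form the Lagrangian:
  L(x, lambda) = (1/2) x^T Q x + c^T x + lambda^T (A x - b)
Stationarity (grad_x L = 0): Q x + c + A^T lambda = 0.
Primal feasibility: A x = b.

This gives the KKT block system:
  [ Q   A^T ] [ x     ]   [-c ]
  [ A    0  ] [ lambda ] = [ b ]

Solving the linear system:
  x*      = (-0.3333, -1)
  lambda* = (-3.5)
  f(x*)   = 3.3333

x* = (-0.3333, -1), lambda* = (-3.5)


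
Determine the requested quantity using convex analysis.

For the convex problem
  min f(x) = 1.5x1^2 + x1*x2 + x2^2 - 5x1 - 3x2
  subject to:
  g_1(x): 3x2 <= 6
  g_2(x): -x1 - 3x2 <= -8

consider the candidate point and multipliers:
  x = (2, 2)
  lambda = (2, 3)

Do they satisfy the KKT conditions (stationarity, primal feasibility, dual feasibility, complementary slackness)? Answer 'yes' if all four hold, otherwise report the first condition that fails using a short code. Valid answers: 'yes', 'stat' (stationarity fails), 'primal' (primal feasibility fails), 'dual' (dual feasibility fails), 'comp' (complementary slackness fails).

Gradient of f: grad f(x) = Q x + c = (3, 3)
Constraint values g_i(x) = a_i^T x - b_i:
  g_1((2, 2)) = 0
  g_2((2, 2)) = 0
Stationarity residual: grad f(x) + sum_i lambda_i a_i = (0, 0)
  -> stationarity OK
Primal feasibility (all g_i <= 0): OK
Dual feasibility (all lambda_i >= 0): OK
Complementary slackness (lambda_i * g_i(x) = 0 for all i): OK

Verdict: yes, KKT holds.

yes


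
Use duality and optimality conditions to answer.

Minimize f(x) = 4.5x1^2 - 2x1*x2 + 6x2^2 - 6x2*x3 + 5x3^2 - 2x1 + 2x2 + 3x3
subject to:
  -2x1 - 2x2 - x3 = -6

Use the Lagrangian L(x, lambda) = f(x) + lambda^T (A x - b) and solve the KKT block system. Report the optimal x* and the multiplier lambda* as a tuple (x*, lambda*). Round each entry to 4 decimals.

Form the Lagrangian:
  L(x, lambda) = (1/2) x^T Q x + c^T x + lambda^T (A x - b)
Stationarity (grad_x L = 0): Q x + c + A^T lambda = 0.
Primal feasibility: A x = b.

This gives the KKT block system:
  [ Q   A^T ] [ x     ]   [-c ]
  [ A    0  ] [ lambda ] = [ b ]

Solving the linear system:
  x*      = (1.4118, 1.1765, 0.8235)
  lambda* = (4.1765)
  f(x*)   = 13.5294

x* = (1.4118, 1.1765, 0.8235), lambda* = (4.1765)


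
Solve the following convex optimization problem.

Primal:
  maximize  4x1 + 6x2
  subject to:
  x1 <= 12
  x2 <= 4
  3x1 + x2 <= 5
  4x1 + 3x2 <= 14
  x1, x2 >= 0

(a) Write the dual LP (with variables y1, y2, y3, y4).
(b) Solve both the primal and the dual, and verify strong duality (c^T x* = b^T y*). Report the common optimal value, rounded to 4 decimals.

The standard primal-dual pair for 'max c^T x s.t. A x <= b, x >= 0' is:
  Dual:  min b^T y  s.t.  A^T y >= c,  y >= 0.

So the dual LP is:
  minimize  12y1 + 4y2 + 5y3 + 14y4
  subject to:
    y1 + 3y3 + 4y4 >= 4
    y2 + y3 + 3y4 >= 6
    y1, y2, y3, y4 >= 0

Solving the primal: x* = (0.3333, 4).
  primal value c^T x* = 25.3333.
Solving the dual: y* = (0, 4.6667, 1.3333, 0).
  dual value b^T y* = 25.3333.
Strong duality: c^T x* = b^T y*. Confirmed.

25.3333


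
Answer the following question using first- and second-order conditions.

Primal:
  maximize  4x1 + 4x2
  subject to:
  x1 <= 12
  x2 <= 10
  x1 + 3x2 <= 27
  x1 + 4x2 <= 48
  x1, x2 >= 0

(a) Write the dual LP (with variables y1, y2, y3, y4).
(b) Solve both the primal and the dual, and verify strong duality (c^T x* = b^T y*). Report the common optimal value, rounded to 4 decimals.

The standard primal-dual pair for 'max c^T x s.t. A x <= b, x >= 0' is:
  Dual:  min b^T y  s.t.  A^T y >= c,  y >= 0.

So the dual LP is:
  minimize  12y1 + 10y2 + 27y3 + 48y4
  subject to:
    y1 + y3 + y4 >= 4
    y2 + 3y3 + 4y4 >= 4
    y1, y2, y3, y4 >= 0

Solving the primal: x* = (12, 5).
  primal value c^T x* = 68.
Solving the dual: y* = (2.6667, 0, 1.3333, 0).
  dual value b^T y* = 68.
Strong duality: c^T x* = b^T y*. Confirmed.

68


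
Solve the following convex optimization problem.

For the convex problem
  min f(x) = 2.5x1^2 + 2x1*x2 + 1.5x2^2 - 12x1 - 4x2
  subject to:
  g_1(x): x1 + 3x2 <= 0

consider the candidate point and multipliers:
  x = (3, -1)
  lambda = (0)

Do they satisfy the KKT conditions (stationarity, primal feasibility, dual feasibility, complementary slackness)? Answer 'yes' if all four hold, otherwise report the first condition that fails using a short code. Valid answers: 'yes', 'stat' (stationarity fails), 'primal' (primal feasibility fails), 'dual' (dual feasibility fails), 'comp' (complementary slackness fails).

Gradient of f: grad f(x) = Q x + c = (1, -1)
Constraint values g_i(x) = a_i^T x - b_i:
  g_1((3, -1)) = 0
Stationarity residual: grad f(x) + sum_i lambda_i a_i = (1, -1)
  -> stationarity FAILS
Primal feasibility (all g_i <= 0): OK
Dual feasibility (all lambda_i >= 0): OK
Complementary slackness (lambda_i * g_i(x) = 0 for all i): OK

Verdict: the first failing condition is stationarity -> stat.

stat


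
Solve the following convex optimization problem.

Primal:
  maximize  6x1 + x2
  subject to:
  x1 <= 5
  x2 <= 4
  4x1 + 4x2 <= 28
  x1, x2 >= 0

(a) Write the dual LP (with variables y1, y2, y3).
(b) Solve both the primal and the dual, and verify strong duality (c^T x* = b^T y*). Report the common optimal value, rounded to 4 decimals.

The standard primal-dual pair for 'max c^T x s.t. A x <= b, x >= 0' is:
  Dual:  min b^T y  s.t.  A^T y >= c,  y >= 0.

So the dual LP is:
  minimize  5y1 + 4y2 + 28y3
  subject to:
    y1 + 4y3 >= 6
    y2 + 4y3 >= 1
    y1, y2, y3 >= 0

Solving the primal: x* = (5, 2).
  primal value c^T x* = 32.
Solving the dual: y* = (5, 0, 0.25).
  dual value b^T y* = 32.
Strong duality: c^T x* = b^T y*. Confirmed.

32


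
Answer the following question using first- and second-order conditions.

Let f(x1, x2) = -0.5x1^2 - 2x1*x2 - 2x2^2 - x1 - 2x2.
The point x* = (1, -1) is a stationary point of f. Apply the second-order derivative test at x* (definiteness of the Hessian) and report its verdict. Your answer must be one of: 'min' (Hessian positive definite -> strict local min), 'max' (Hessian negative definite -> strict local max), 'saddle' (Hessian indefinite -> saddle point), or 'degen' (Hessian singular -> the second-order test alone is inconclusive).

Compute the Hessian H = grad^2 f:
  H = [[-1, -2], [-2, -4]]
Verify stationarity: grad f(x*) = H x* + g = (0, 0).
Eigenvalues of H: -5, 0.
H has a zero eigenvalue (singular; negative semidefinite but not definite), so H is neither positive definite, negative definite, nor indefinite. The second-order test alone is inconclusive -> degen.
(Indeed, f is constant along the null direction of H through x*, so x* is not a strict local extremum.)

degen


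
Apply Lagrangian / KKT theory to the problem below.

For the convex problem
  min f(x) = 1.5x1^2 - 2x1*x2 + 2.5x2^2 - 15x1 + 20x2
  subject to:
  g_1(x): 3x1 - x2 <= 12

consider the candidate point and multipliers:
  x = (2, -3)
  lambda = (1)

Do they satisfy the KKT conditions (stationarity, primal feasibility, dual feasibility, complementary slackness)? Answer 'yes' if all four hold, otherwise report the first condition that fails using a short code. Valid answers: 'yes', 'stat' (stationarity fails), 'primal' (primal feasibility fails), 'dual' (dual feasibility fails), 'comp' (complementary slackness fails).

Gradient of f: grad f(x) = Q x + c = (-3, 1)
Constraint values g_i(x) = a_i^T x - b_i:
  g_1((2, -3)) = -3
Stationarity residual: grad f(x) + sum_i lambda_i a_i = (0, 0)
  -> stationarity OK
Primal feasibility (all g_i <= 0): OK
Dual feasibility (all lambda_i >= 0): OK
Complementary slackness (lambda_i * g_i(x) = 0 for all i): FAILS

Verdict: the first failing condition is complementary_slackness -> comp.

comp


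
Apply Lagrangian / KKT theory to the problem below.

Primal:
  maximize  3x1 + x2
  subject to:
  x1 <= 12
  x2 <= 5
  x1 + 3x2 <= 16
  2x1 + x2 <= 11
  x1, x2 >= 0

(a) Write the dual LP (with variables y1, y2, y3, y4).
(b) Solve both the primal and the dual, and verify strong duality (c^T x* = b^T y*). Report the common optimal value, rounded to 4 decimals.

The standard primal-dual pair for 'max c^T x s.t. A x <= b, x >= 0' is:
  Dual:  min b^T y  s.t.  A^T y >= c,  y >= 0.

So the dual LP is:
  minimize  12y1 + 5y2 + 16y3 + 11y4
  subject to:
    y1 + y3 + 2y4 >= 3
    y2 + 3y3 + y4 >= 1
    y1, y2, y3, y4 >= 0

Solving the primal: x* = (5.5, 0).
  primal value c^T x* = 16.5.
Solving the dual: y* = (0, 0, 0, 1.5).
  dual value b^T y* = 16.5.
Strong duality: c^T x* = b^T y*. Confirmed.

16.5


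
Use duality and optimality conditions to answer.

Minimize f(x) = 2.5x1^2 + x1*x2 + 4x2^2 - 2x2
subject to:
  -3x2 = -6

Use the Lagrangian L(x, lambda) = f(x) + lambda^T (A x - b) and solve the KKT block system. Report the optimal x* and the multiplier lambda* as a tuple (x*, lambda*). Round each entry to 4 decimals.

Form the Lagrangian:
  L(x, lambda) = (1/2) x^T Q x + c^T x + lambda^T (A x - b)
Stationarity (grad_x L = 0): Q x + c + A^T lambda = 0.
Primal feasibility: A x = b.

This gives the KKT block system:
  [ Q   A^T ] [ x     ]   [-c ]
  [ A    0  ] [ lambda ] = [ b ]

Solving the linear system:
  x*      = (-0.4, 2)
  lambda* = (4.5333)
  f(x*)   = 11.6

x* = (-0.4, 2), lambda* = (4.5333)


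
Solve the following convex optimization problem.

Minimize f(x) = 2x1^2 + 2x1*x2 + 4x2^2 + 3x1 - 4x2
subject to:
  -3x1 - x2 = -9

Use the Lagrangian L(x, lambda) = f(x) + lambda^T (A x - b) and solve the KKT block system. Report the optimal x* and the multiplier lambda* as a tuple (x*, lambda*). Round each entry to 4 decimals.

Form the Lagrangian:
  L(x, lambda) = (1/2) x^T Q x + c^T x + lambda^T (A x - b)
Stationarity (grad_x L = 0): Q x + c + A^T lambda = 0.
Primal feasibility: A x = b.

This gives the KKT block system:
  [ Q   A^T ] [ x     ]   [-c ]
  [ A    0  ] [ lambda ] = [ b ]

Solving the linear system:
  x*      = (2.8594, 0.4219)
  lambda* = (5.0938)
  f(x*)   = 26.3672

x* = (2.8594, 0.4219), lambda* = (5.0938)


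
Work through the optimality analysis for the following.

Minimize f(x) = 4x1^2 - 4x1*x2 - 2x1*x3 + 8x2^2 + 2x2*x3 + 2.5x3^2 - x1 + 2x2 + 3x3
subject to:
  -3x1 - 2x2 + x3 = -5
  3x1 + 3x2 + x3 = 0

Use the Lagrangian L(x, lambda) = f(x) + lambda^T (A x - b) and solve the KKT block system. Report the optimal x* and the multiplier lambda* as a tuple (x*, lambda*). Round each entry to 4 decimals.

Form the Lagrangian:
  L(x, lambda) = (1/2) x^T Q x + c^T x + lambda^T (A x - b)
Stationarity (grad_x L = 0): Q x + c + A^T lambda = 0.
Primal feasibility: A x = b.

This gives the KKT block system:
  [ Q   A^T ] [ x     ]   [-c ]
  [ A    0  ] [ lambda ] = [ b ]

Solving the linear system:
  x*      = (0.5221, 0.3735, -2.6868)
  lambda* = (6.5414, 4.1895)
  f(x*)   = 12.436

x* = (0.5221, 0.3735, -2.6868), lambda* = (6.5414, 4.1895)


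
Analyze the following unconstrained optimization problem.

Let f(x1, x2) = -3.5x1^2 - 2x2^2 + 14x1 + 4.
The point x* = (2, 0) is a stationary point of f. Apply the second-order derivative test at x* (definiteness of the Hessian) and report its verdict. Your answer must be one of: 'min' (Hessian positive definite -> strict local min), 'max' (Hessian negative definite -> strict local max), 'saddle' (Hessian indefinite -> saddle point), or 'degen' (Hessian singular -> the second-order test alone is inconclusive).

Compute the Hessian H = grad^2 f:
  H = [[-7, 0], [0, -4]]
Verify stationarity: grad f(x*) = H x* + g = (0, 0).
Eigenvalues of H: -7, -4.
Both eigenvalues < 0, so H is negative definite -> x* is a strict local max.

max


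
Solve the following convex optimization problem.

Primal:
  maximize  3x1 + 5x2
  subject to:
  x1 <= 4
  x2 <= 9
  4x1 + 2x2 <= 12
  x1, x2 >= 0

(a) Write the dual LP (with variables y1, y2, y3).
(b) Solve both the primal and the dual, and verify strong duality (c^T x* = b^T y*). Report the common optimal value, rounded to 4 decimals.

The standard primal-dual pair for 'max c^T x s.t. A x <= b, x >= 0' is:
  Dual:  min b^T y  s.t.  A^T y >= c,  y >= 0.

So the dual LP is:
  minimize  4y1 + 9y2 + 12y3
  subject to:
    y1 + 4y3 >= 3
    y2 + 2y3 >= 5
    y1, y2, y3 >= 0

Solving the primal: x* = (0, 6).
  primal value c^T x* = 30.
Solving the dual: y* = (0, 0, 2.5).
  dual value b^T y* = 30.
Strong duality: c^T x* = b^T y*. Confirmed.

30


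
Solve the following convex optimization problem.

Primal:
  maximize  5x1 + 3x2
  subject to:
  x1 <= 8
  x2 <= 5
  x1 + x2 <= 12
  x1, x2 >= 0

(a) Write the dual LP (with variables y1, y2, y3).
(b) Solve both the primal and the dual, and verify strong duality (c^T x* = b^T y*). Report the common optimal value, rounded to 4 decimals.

The standard primal-dual pair for 'max c^T x s.t. A x <= b, x >= 0' is:
  Dual:  min b^T y  s.t.  A^T y >= c,  y >= 0.

So the dual LP is:
  minimize  8y1 + 5y2 + 12y3
  subject to:
    y1 + y3 >= 5
    y2 + y3 >= 3
    y1, y2, y3 >= 0

Solving the primal: x* = (8, 4).
  primal value c^T x* = 52.
Solving the dual: y* = (2, 0, 3).
  dual value b^T y* = 52.
Strong duality: c^T x* = b^T y*. Confirmed.

52


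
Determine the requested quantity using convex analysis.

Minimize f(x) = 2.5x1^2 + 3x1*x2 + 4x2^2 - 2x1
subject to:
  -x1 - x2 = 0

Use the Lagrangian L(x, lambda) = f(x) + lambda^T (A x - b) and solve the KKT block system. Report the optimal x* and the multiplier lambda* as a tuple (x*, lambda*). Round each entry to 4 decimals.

Form the Lagrangian:
  L(x, lambda) = (1/2) x^T Q x + c^T x + lambda^T (A x - b)
Stationarity (grad_x L = 0): Q x + c + A^T lambda = 0.
Primal feasibility: A x = b.

This gives the KKT block system:
  [ Q   A^T ] [ x     ]   [-c ]
  [ A    0  ] [ lambda ] = [ b ]

Solving the linear system:
  x*      = (0.2857, -0.2857)
  lambda* = (-1.4286)
  f(x*)   = -0.2857

x* = (0.2857, -0.2857), lambda* = (-1.4286)


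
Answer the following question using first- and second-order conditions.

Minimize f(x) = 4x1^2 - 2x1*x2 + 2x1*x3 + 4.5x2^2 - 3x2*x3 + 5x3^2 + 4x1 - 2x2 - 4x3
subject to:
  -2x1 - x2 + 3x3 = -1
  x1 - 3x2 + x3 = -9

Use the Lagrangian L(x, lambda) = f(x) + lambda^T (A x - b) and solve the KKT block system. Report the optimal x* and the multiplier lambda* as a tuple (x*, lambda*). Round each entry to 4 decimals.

Form the Lagrangian:
  L(x, lambda) = (1/2) x^T Q x + c^T x + lambda^T (A x - b)
Stationarity (grad_x L = 0): Q x + c + A^T lambda = 0.
Primal feasibility: A x = b.

This gives the KKT block system:
  [ Q   A^T ] [ x     ]   [-c ]
  [ A    0  ] [ lambda ] = [ b ]

Solving the linear system:
  x*      = (-0.5421, 2.9112, 0.2757)
  lambda* = (1.0907, 7.7891)
  f(x*)   = 31.0495

x* = (-0.5421, 2.9112, 0.2757), lambda* = (1.0907, 7.7891)


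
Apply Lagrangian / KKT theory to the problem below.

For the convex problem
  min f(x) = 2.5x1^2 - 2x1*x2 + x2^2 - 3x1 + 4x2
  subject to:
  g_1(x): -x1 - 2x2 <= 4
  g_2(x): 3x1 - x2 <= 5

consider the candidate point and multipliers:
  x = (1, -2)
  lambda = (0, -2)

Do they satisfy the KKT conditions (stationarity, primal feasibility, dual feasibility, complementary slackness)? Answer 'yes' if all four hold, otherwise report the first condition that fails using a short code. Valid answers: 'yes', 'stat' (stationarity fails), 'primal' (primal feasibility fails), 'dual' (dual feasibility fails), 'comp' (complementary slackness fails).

Gradient of f: grad f(x) = Q x + c = (6, -2)
Constraint values g_i(x) = a_i^T x - b_i:
  g_1((1, -2)) = -1
  g_2((1, -2)) = 0
Stationarity residual: grad f(x) + sum_i lambda_i a_i = (0, 0)
  -> stationarity OK
Primal feasibility (all g_i <= 0): OK
Dual feasibility (all lambda_i >= 0): FAILS
Complementary slackness (lambda_i * g_i(x) = 0 for all i): OK

Verdict: the first failing condition is dual_feasibility -> dual.

dual


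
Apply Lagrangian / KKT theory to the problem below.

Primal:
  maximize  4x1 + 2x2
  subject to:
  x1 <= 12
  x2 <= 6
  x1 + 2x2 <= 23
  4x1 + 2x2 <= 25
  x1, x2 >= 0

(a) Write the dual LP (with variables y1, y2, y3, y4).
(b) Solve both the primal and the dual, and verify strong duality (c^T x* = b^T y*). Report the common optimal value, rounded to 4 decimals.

The standard primal-dual pair for 'max c^T x s.t. A x <= b, x >= 0' is:
  Dual:  min b^T y  s.t.  A^T y >= c,  y >= 0.

So the dual LP is:
  minimize  12y1 + 6y2 + 23y3 + 25y4
  subject to:
    y1 + y3 + 4y4 >= 4
    y2 + 2y3 + 2y4 >= 2
    y1, y2, y3, y4 >= 0

Solving the primal: x* = (6.25, 0).
  primal value c^T x* = 25.
Solving the dual: y* = (0, 0, 0, 1).
  dual value b^T y* = 25.
Strong duality: c^T x* = b^T y*. Confirmed.

25


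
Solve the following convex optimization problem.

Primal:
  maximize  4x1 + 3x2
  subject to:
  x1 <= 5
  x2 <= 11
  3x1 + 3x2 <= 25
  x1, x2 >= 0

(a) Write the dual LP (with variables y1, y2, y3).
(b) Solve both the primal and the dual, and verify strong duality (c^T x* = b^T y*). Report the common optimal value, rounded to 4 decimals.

The standard primal-dual pair for 'max c^T x s.t. A x <= b, x >= 0' is:
  Dual:  min b^T y  s.t.  A^T y >= c,  y >= 0.

So the dual LP is:
  minimize  5y1 + 11y2 + 25y3
  subject to:
    y1 + 3y3 >= 4
    y2 + 3y3 >= 3
    y1, y2, y3 >= 0

Solving the primal: x* = (5, 3.3333).
  primal value c^T x* = 30.
Solving the dual: y* = (1, 0, 1).
  dual value b^T y* = 30.
Strong duality: c^T x* = b^T y*. Confirmed.

30


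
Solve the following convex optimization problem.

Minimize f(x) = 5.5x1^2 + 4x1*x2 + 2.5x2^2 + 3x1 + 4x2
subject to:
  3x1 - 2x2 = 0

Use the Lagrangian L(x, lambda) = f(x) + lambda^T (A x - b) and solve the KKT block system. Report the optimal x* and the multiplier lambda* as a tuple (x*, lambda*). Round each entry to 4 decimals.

Form the Lagrangian:
  L(x, lambda) = (1/2) x^T Q x + c^T x + lambda^T (A x - b)
Stationarity (grad_x L = 0): Q x + c + A^T lambda = 0.
Primal feasibility: A x = b.

This gives the KKT block system:
  [ Q   A^T ] [ x     ]   [-c ]
  [ A    0  ] [ lambda ] = [ b ]

Solving the linear system:
  x*      = (-0.2628, -0.3942)
  lambda* = (0.4891)
  f(x*)   = -1.1825

x* = (-0.2628, -0.3942), lambda* = (0.4891)


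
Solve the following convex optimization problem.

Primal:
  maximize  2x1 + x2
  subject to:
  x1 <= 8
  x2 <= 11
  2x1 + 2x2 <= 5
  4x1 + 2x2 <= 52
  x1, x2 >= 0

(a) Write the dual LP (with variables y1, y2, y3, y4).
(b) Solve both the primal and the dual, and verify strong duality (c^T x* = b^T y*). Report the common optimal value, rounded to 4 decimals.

The standard primal-dual pair for 'max c^T x s.t. A x <= b, x >= 0' is:
  Dual:  min b^T y  s.t.  A^T y >= c,  y >= 0.

So the dual LP is:
  minimize  8y1 + 11y2 + 5y3 + 52y4
  subject to:
    y1 + 2y3 + 4y4 >= 2
    y2 + 2y3 + 2y4 >= 1
    y1, y2, y3, y4 >= 0

Solving the primal: x* = (2.5, 0).
  primal value c^T x* = 5.
Solving the dual: y* = (0, 0, 1, 0).
  dual value b^T y* = 5.
Strong duality: c^T x* = b^T y*. Confirmed.

5


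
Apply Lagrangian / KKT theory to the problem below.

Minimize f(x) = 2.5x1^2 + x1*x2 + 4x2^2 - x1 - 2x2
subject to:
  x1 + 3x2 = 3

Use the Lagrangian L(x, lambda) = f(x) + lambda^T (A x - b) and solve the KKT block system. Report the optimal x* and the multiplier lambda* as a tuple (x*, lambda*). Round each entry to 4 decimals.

Form the Lagrangian:
  L(x, lambda) = (1/2) x^T Q x + c^T x + lambda^T (A x - b)
Stationarity (grad_x L = 0): Q x + c + A^T lambda = 0.
Primal feasibility: A x = b.

This gives the KKT block system:
  [ Q   A^T ] [ x     ]   [-c ]
  [ A    0  ] [ lambda ] = [ b ]

Solving the linear system:
  x*      = (0.383, 0.8723)
  lambda* = (-1.7872)
  f(x*)   = 1.617

x* = (0.383, 0.8723), lambda* = (-1.7872)


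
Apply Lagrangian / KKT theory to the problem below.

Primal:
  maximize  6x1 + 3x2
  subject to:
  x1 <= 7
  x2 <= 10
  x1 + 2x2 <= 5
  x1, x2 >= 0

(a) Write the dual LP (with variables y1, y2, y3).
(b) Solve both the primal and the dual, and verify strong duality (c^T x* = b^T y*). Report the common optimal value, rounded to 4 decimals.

The standard primal-dual pair for 'max c^T x s.t. A x <= b, x >= 0' is:
  Dual:  min b^T y  s.t.  A^T y >= c,  y >= 0.

So the dual LP is:
  minimize  7y1 + 10y2 + 5y3
  subject to:
    y1 + y3 >= 6
    y2 + 2y3 >= 3
    y1, y2, y3 >= 0

Solving the primal: x* = (5, 0).
  primal value c^T x* = 30.
Solving the dual: y* = (0, 0, 6).
  dual value b^T y* = 30.
Strong duality: c^T x* = b^T y*. Confirmed.

30


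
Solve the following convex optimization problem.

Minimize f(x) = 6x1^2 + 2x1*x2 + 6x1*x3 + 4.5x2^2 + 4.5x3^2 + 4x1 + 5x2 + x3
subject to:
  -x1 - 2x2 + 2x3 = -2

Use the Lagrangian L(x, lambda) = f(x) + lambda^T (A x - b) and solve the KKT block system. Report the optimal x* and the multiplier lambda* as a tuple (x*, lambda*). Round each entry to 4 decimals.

Form the Lagrangian:
  L(x, lambda) = (1/2) x^T Q x + c^T x + lambda^T (A x - b)
Stationarity (grad_x L = 0): Q x + c + A^T lambda = 0.
Primal feasibility: A x = b.

This gives the KKT block system:
  [ Q   A^T ] [ x     ]   [-c ]
  [ A    0  ] [ lambda ] = [ b ]

Solving the linear system:
  x*      = (0.3385, -0.0684, -0.8992)
  lambda* = (2.5306)
  f(x*)   = 2.587

x* = (0.3385, -0.0684, -0.8992), lambda* = (2.5306)


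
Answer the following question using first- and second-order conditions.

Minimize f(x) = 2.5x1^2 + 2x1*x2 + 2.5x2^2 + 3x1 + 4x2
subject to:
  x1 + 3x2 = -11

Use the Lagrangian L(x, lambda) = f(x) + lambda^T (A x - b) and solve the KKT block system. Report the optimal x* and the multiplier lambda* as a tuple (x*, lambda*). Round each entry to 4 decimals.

Form the Lagrangian:
  L(x, lambda) = (1/2) x^T Q x + c^T x + lambda^T (A x - b)
Stationarity (grad_x L = 0): Q x + c + A^T lambda = 0.
Primal feasibility: A x = b.

This gives the KKT block system:
  [ Q   A^T ] [ x     ]   [-c ]
  [ A    0  ] [ lambda ] = [ b ]

Solving the linear system:
  x*      = (-0.1053, -3.6316)
  lambda* = (4.7895)
  f(x*)   = 18.9211

x* = (-0.1053, -3.6316), lambda* = (4.7895)
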